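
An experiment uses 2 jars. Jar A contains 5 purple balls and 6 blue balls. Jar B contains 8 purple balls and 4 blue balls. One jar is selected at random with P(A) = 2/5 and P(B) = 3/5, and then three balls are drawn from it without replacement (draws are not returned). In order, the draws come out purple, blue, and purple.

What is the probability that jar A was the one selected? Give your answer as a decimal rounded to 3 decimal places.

Compute the likelihood of the observed sequence for each case: P(data | jar A) = (5/11)(6/10)(4/9) = 4/33; P(data | jar B) = (8/12)(4/11)(7/10) = 28/165.
Multiplying each by its prior: 2/5 · 4/33 = 8/165, 3/5 · 28/165 = 28/275; these sum to 124/825.
Hence P(jar A | data) = (8/165) / (124/825) = 10/31.

0.323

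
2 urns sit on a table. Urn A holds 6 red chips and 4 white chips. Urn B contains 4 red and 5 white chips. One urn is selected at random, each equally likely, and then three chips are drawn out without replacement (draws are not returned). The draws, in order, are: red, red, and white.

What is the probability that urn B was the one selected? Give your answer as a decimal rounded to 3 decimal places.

0.417

The likelihood of the observed sequence under each hypothesis: P(data | urn A) = (6/10)(5/9)(4/8) = 1/6; P(data | urn B) = (4/9)(3/8)(5/7) = 5/42.
Multiplying each by its prior: 1/2 · 1/6 = 1/12, 1/2 · 5/42 = 5/84; with total 1/7.
So P(urn B | data) = (5/84) / (1/7) = 5/12.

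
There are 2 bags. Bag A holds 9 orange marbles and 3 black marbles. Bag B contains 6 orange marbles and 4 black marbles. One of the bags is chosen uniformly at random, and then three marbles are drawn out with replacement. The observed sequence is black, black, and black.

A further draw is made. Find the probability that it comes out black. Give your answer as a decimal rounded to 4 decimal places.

For each hypothesis, P(data | H) works out to: P(data | bag A) = (3/12)(3/12)(3/12) = 0.015625; P(data | bag B) = (4/10)(4/10)(4/10) = 0.064.
Multiplying each by its prior: 1/2 · 0.015625 = 0.0078125, 1/2 · 0.064 = 0.032; summing to 0.039813.
Normalising, the posterior is P(bag A | data) = 0.19623, P(bag B | data) = 0.80377.
Averaging over the posterior, P(black next | data) = (1/4)(0.19623) + (2/5)(0.80377) = 0.37057.

0.3706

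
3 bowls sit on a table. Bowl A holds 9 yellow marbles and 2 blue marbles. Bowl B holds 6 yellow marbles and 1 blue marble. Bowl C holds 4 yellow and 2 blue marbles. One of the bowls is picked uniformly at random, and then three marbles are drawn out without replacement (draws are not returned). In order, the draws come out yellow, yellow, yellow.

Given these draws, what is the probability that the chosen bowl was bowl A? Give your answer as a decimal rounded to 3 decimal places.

The likelihood of the observed sequence under each hypothesis: P(data | bowl A) = (9/11)(8/10)(7/9) = 0.50909; P(data | bowl B) = (6/7)(5/6)(4/5) = 0.57143; P(data | bowl C) = (4/6)(3/5)(2/4) = 0.2.
The prior-weighted likelihoods are 1/3 · 0.50909 = 0.1697, 1/3 · 0.57143 = 0.19048, 1/3 · 0.2 = 0.066667; with total 0.42684.
Hence P(bowl A | data) = (0.1697) / (0.42684) = 0.39757.

0.398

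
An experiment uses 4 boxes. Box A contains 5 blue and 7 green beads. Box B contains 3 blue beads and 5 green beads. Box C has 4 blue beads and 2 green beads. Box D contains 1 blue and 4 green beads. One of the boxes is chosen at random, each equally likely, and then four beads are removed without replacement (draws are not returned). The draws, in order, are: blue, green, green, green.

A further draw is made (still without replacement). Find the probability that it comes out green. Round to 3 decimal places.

0.753

For each hypothesis, P(data | H) works out to: P(data | box A) = (5/12)(7/11)(6/10)(5/9) = 0.088384; P(data | box B) = (3/8)(5/7)(4/6)(3/5) = 0.10714; P(data | box C) = (4/6)(2/5)(1/4)(0/3) = 0; P(data | box D) = (1/5)(4/4)(3/3)(2/2) = 0.2.
Multiplying each by its prior: 1/4 · 0.088384 = 0.022096, 1/4 · 0.10714 = 0.026786, 1/4 · 0 = 0, 1/4 · 0.2 = 0.05; with total 0.098882.
Dividing through by the total gives posterior P(box A | data) = 0.22346, P(box B | data) = 0.27089, P(box C | data) = 0, P(box D | data) = 0.50565.
So P(green next | data) = Σ P(green next | H) P(H | data) = (1/2)(0.22346) + (1/2)(0.27089) + (1)(0.50565) = 0.75283.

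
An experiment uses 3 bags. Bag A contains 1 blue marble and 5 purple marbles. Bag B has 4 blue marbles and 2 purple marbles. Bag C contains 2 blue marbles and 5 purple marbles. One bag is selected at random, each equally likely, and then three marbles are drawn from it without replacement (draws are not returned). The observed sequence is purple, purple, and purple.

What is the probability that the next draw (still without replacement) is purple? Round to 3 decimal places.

For each hypothesis, P(data | H) works out to: P(data | bag A) = (5/6)(4/5)(3/4) = 1/2; P(data | bag B) = (2/6)(1/5)(0/4) = 0; P(data | bag C) = (5/7)(4/6)(3/5) = 2/7.
The prior-weighted likelihoods are 1/3 · 1/2 = 1/6, 1/3 · 0 = 0, 1/3 · 2/7 = 2/21; summing to 11/42.
Dividing through by the total gives posterior P(bag A | data) = 7/11, P(bag B | data) = 0, P(bag C | data) = 4/11.
Averaging over the posterior, P(purple next | data) = (2/3)(7/11) + (1/2)(4/11) = 20/33.

0.606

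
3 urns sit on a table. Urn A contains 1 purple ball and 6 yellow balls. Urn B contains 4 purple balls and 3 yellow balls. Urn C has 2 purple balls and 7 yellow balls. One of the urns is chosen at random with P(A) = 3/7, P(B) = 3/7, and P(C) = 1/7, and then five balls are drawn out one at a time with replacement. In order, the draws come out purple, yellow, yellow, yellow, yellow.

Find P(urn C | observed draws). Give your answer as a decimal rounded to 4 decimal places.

0.2195

Compute the likelihood of the observed sequence for each case: P(data | urn A) = (1/7)(6/7)(6/7)(6/7)(6/7) = 0.077111; P(data | urn B) = (4/7)(3/7)(3/7)(3/7)(3/7) = 0.019278; P(data | urn C) = (2/9)(7/9)(7/9)(7/9)(7/9) = 0.081322.
Weighting by the prior gives 3/7 · 0.077111 = 0.033047, 3/7 · 0.019278 = 0.0082619, 1/7 · 0.081322 = 0.011617; these sum to 0.052927.
By Bayes' rule, P(urn C | data) = (0.011617) / (0.052927) = 0.2195.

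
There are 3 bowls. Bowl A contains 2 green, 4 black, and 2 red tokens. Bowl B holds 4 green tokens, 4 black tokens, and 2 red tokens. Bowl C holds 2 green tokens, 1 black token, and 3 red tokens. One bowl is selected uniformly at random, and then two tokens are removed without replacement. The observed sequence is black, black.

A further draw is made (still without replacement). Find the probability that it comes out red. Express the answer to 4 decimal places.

Under each hypothesis, the probability of the observed sequence is: P(data | bowl A) = (4/8)(3/7) = 3/14; P(data | bowl B) = (4/10)(3/9) = 2/15; P(data | bowl C) = (1/6)(0/5) = 0.
Weighting by the prior gives 1/3 · 3/14 = 1/14, 1/3 · 2/15 = 2/45, 1/3 · 0 = 0; these sum to 73/630.
The posterior is then P(bowl A | data) = 45/73, P(bowl B | data) = 28/73, P(bowl C | data) = 0.
So P(red next | data) = Σ P(red next | H) P(H | data) = (1/3)(45/73) + (1/4)(28/73) = 22/73.

0.3014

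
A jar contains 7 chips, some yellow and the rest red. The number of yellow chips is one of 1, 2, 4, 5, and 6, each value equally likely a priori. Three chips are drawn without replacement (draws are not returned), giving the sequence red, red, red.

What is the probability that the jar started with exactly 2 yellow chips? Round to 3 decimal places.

0.323

For each hypothesis, P(data | H) works out to: P(data | r = 1) = (6/7)(5/6)(4/5) = 4/7; P(data | r = 2) = (5/7)(4/6)(3/5) = 2/7; P(data | r = 4) = (3/7)(2/6)(1/5) = 1/35; P(data | r = 5) = (2/7)(1/6)(0/5) = 0; P(data | r = 6) = (1/7)(0/6) = 0.
Weighting by the prior gives 1/5 · 4/7 = 4/35, 1/5 · 2/7 = 2/35, 1/5 · 1/35 = 1/175, 1/5 · 0 = 0, 1/5 · 0 = 0; with total 31/175.
So P(r = 2 | data) = (2/35) / (31/175) = 10/31.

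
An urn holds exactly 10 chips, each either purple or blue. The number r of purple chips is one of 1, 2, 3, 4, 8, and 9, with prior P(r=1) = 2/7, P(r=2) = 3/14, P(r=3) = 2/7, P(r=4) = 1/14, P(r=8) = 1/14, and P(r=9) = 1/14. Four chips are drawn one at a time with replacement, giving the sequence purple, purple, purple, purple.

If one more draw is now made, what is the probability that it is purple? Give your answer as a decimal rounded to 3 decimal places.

0.832

Compute the likelihood of the observed sequence for each case: P(data | r = 1) = (1/10)(1/10)(1/10)(1/10) = 0.0001; P(data | r = 2) = (2/10)(2/10)(2/10)(2/10) = 0.0016; P(data | r = 3) = (3/10)(3/10)(3/10)(3/10) = 0.0081; P(data | r = 4) = (4/10)(4/10)(4/10)(4/10) = 0.0256; P(data | r = 8) = (8/10)(8/10)(8/10)(8/10) = 0.4096; P(data | r = 9) = (9/10)(9/10)(9/10)(9/10) = 0.6561.
Weighting by the prior gives 2/7 · 0.0001 = 2.8571e-05, 3/14 · 0.0016 = 0.00034286, 2/7 · 0.0081 = 0.0023143, 1/14 · 0.0256 = 0.0018286, 1/14 · 0.4096 = 0.029257, 1/14 · 0.6561 = 0.046864; these sum to 0.080636.
Normalising, the posterior is P(r = 1 | data) = 0.00035433, P(r = 2 | data) = 0.0042519, P(r = 3 | data) = 0.028701, P(r = 4 | data) = 0.022677, P(r = 8 | data) = 0.36283, P(r = 9 | data) = 0.58119.
Averaging over the posterior, P(purple next | data) = (1/10)(0.00035433) + (1/5)(0.0042519) + (3/10)(0.028701) + (2/5)(0.022677) + (4/5)(0.36283) + (9/10)(0.58119) = 0.8319.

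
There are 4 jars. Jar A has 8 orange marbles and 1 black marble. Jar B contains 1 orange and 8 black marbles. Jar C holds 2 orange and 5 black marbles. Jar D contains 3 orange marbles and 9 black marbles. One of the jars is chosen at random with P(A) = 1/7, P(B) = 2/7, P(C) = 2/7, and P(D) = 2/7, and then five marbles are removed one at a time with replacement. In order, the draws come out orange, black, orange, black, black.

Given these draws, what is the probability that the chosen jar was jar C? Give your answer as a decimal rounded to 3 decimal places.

For each hypothesis, P(data | H) works out to: P(data | jar A) = (8/9)(1/9)(8/9)(1/9)(1/9) = 0.0010838; P(data | jar B) = (1/9)(8/9)(1/9)(8/9)(8/9) = 0.0086708; P(data | jar C) = (2/7)(5/7)(2/7)(5/7)(5/7) = 0.02975; P(data | jar D) = (3/12)(9/12)(3/12)(9/12)(9/12) = 0.026367.
Multiplying each by its prior: 1/7 · 0.0010838 = 0.00015484, 2/7 · 0.0086708 = 0.0024774, 2/7 · 0.02975 = 0.0084999, 2/7 · 0.026367 = 0.0075335; with total 0.018666.
Hence P(jar C | data) = (0.0084999) / (0.018666) = 0.45538.

0.455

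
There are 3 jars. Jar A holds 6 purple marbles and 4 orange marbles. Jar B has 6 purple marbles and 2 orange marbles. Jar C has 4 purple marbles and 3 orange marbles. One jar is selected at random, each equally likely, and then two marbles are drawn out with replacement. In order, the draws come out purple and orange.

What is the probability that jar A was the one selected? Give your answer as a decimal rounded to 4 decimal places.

0.3569

Under each hypothesis, the probability of the observed sequence is: P(data | jar A) = (6/10)(4/10) = 0.24; P(data | jar B) = (6/8)(2/8) = 0.1875; P(data | jar C) = (4/7)(3/7) = 0.2449.
The prior-weighted likelihoods are 1/3 · 0.24 = 0.08, 1/3 · 0.1875 = 0.0625, 1/3 · 0.2449 = 0.081633; with total 0.22413.
Hence P(jar A | data) = (0.08) / (0.22413) = 0.35693.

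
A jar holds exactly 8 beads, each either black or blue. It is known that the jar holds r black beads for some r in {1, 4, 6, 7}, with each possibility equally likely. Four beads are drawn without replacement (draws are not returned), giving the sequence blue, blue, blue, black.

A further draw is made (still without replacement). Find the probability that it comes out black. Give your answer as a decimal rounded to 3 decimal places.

0.235

For each hypothesis, P(data | H) works out to: P(data | r = 1) = (7/8)(6/7)(5/6)(1/5) = 0.125; P(data | r = 4) = (4/8)(3/7)(2/6)(4/5) = 0.057143; P(data | r = 6) = (2/8)(1/7)(0/6) = 0; P(data | r = 7) = (1/8)(0/7) = 0.
Weighting by the prior gives 1/4 · 0.125 = 0.03125, 1/4 · 0.057143 = 0.014286, 1/4 · 0 = 0, 1/4 · 0 = 0; these sum to 0.045536.
The posterior is then P(r = 1 | data) = 0.68627, P(r = 4 | data) = 0.31373, P(r = 6 | data) = 0, P(r = 7 | data) = 0.
The predictive probability is P(black next | data) = (0)(0.68627) + (3/4)(0.31373) = 0.23529.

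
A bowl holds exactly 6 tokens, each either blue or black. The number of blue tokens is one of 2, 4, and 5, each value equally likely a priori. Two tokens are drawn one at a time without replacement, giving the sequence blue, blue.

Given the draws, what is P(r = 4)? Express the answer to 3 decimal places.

0.353

Under each hypothesis, the probability of the observed sequence is: P(data | r = 2) = (2/6)(1/5) = 1/15; P(data | r = 4) = (4/6)(3/5) = 2/5; P(data | r = 5) = (5/6)(4/5) = 2/3.
Weighting by the prior gives 1/3 · 1/15 = 1/45, 1/3 · 2/5 = 2/15, 1/3 · 2/3 = 2/9; these sum to 17/45.
Therefore the posterior P(r = 4 | data) = (2/15) / (17/45) = 6/17.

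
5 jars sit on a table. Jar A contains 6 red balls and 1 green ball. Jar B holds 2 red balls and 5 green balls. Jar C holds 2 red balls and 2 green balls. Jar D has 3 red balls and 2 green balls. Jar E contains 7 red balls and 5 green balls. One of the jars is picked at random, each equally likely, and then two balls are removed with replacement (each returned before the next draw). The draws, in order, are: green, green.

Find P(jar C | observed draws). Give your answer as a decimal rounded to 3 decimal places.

0.224

The likelihood of the observed sequence under each hypothesis: P(data | jar A) = (1/7)(1/7) = 0.020408; P(data | jar B) = (5/7)(5/7) = 0.5102; P(data | jar C) = (2/4)(2/4) = 0.25; P(data | jar D) = (2/5)(2/5) = 0.16; P(data | jar E) = (5/12)(5/12) = 0.17361.
The prior-weighted likelihoods are 1/5 · 0.020408 = 0.0040816, 1/5 · 0.5102 = 0.10204, 1/5 · 0.25 = 0.05, 1/5 · 0.16 = 0.032, 1/5 · 0.17361 = 0.034722; summing to 0.22284.
Therefore the posterior P(jar C | data) = (0.05) / (0.22284) = 0.22437.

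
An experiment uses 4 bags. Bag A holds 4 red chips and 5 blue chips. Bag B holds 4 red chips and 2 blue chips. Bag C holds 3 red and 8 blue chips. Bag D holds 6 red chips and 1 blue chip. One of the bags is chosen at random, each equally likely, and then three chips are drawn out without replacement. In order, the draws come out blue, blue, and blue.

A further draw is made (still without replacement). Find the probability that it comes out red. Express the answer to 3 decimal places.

The likelihood of the observed sequence under each hypothesis: P(data | bag A) = (5/9)(4/8)(3/7) = 0.11905; P(data | bag B) = (2/6)(1/5)(0/4) = 0; P(data | bag C) = (8/11)(7/10)(6/9) = 0.33939; P(data | bag D) = (1/7)(0/6) = 0.
Multiplying each by its prior: 1/4 · 0.11905 = 0.029762, 1/4 · 0 = 0, 1/4 · 0.33939 = 0.084848, 1/4 · 0 = 0; summing to 0.11461.
Normalising, the posterior is P(bag A | data) = 0.25968, P(bag B | data) = 0, P(bag C | data) = 0.74032, P(bag D | data) = 0.
Averaging over the posterior, P(red next | data) = (2/3)(0.25968) + (3/8)(0.74032) = 0.45074.

0.451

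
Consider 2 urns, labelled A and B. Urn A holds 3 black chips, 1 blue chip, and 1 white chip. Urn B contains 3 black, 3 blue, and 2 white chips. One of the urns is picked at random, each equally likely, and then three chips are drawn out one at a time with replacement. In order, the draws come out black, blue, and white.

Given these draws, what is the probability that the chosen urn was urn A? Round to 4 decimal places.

0.4057

Under each hypothesis, the probability of the observed sequence is: P(data | urn A) = (3/5)(1/5)(1/5) = 0.024; P(data | urn B) = (3/8)(3/8)(2/8) = 0.035156.
Weighting by the prior gives 1/2 · 0.024 = 0.012, 1/2 · 0.035156 = 0.017578; summing to 0.029578.
Therefore the posterior P(urn A | data) = (0.012) / (0.029578) = 0.40571.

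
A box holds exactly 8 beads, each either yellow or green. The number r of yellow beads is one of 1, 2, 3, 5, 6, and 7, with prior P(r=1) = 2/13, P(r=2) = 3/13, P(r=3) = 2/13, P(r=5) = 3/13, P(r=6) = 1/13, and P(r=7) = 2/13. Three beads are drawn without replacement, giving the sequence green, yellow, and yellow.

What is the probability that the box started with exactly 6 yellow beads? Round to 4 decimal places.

0.1429

Compute the likelihood of the observed sequence for each case: P(data | r = 1) = (7/8)(1/7)(0/6) = 0; P(data | r = 2) = (6/8)(2/7)(1/6) = 1/28; P(data | r = 3) = (5/8)(3/7)(2/6) = 5/56; P(data | r = 5) = (3/8)(5/7)(4/6) = 5/28; P(data | r = 6) = (2/8)(6/7)(5/6) = 5/28; P(data | r = 7) = (1/8)(7/7)(6/6) = 1/8.
Multiplying each by its prior: 2/13 · 0 = 0, 3/13 · 1/28 = 3/364, 2/13 · 5/56 = 5/364, 3/13 · 5/28 = 15/364, 1/13 · 5/28 = 5/364, 2/13 · 1/8 = 1/52; with total 5/52.
Therefore the posterior P(r = 6 | data) = (5/364) / (5/52) = 1/7.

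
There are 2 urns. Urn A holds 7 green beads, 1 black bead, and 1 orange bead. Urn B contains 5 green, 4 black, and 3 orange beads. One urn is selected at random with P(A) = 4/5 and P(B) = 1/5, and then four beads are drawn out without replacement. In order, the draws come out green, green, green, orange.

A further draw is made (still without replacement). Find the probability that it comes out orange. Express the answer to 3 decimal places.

For each hypothesis, P(data | H) works out to: P(data | urn A) = (7/9)(6/8)(5/7)(1/6) = 5/72; P(data | urn B) = (5/12)(4/11)(3/10)(3/9) = 1/66.
The prior-weighted likelihoods are 4/5 · 5/72 = 1/18, 1/5 · 1/66 = 1/330; with total 29/495.
The posterior is then P(urn A | data) = 55/58, P(urn B | data) = 3/58.
So P(orange next | data) = Σ P(orange next | H) P(H | data) = (0)(55/58) + (1/4)(3/58) = 3/232.

0.013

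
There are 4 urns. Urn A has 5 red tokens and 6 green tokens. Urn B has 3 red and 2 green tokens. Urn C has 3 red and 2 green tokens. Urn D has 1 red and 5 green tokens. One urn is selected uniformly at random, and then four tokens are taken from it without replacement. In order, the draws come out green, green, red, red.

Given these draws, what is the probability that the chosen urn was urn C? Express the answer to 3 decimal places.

Compute the likelihood of the observed sequence for each case: P(data | urn A) = (6/11)(5/10)(5/9)(4/8) = 0.075758; P(data | urn B) = (2/5)(1/4)(3/3)(2/2) = 0.1; P(data | urn C) = (2/5)(1/4)(3/3)(2/2) = 0.1; P(data | urn D) = (5/6)(4/5)(1/4)(0/3) = 0.
Weighting by the prior gives 1/4 · 0.075758 = 0.018939, 1/4 · 0.1 = 0.025, 1/4 · 0.1 = 0.025, 1/4 · 0 = 0; with total 0.068939.
So P(urn C | data) = (0.025) / (0.068939) = 0.36264.

0.363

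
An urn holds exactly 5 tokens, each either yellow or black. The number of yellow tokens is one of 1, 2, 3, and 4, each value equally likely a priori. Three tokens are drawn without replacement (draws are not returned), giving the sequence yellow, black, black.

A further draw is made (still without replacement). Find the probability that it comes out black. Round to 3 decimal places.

The likelihood of the observed sequence under each hypothesis: P(data | r = 1) = (1/5)(4/4)(3/3) = 1/5; P(data | r = 2) = (2/5)(3/4)(2/3) = 1/5; P(data | r = 3) = (3/5)(2/4)(1/3) = 1/10; P(data | r = 4) = (4/5)(1/4)(0/3) = 0.
Weighting by the prior gives 1/4 · 1/5 = 1/20, 1/4 · 1/5 = 1/20, 1/4 · 1/10 = 1/40, 1/4 · 0 = 0; with total 1/8.
Dividing through by the total gives posterior P(r = 1 | data) = 2/5, P(r = 2 | data) = 2/5, P(r = 3 | data) = 1/5, P(r = 4 | data) = 0.
Averaging over the posterior, P(black next | data) = (1)(2/5) + (1/2)(2/5) + (0)(1/5) = 3/5.

0.600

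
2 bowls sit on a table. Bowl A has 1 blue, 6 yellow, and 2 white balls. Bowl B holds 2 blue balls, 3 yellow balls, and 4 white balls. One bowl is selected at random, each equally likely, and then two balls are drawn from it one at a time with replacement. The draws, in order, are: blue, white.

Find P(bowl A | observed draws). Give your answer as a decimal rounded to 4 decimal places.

For each hypothesis, P(data | H) works out to: P(data | bowl A) = (1/9)(2/9) = 2/81; P(data | bowl B) = (2/9)(4/9) = 8/81.
The prior-weighted likelihoods are 1/2 · 2/81 = 1/81, 1/2 · 8/81 = 4/81; with total 5/81.
So P(bowl A | data) = (1/81) / (5/81) = 1/5.

0.2000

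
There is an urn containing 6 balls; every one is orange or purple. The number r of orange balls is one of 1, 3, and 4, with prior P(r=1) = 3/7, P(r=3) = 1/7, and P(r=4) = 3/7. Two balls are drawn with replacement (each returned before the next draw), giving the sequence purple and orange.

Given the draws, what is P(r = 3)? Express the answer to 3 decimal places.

0.188

Compute the likelihood of the observed sequence for each case: P(data | r = 1) = (5/6)(1/6) = 5/36; P(data | r = 3) = (3/6)(3/6) = 1/4; P(data | r = 4) = (2/6)(4/6) = 2/9.
Weighting by the prior gives 3/7 · 5/36 = 5/84, 1/7 · 1/4 = 1/28, 3/7 · 2/9 = 2/21; these sum to 4/21.
By Bayes' rule, P(r = 3 | data) = (1/28) / (4/21) = 3/16.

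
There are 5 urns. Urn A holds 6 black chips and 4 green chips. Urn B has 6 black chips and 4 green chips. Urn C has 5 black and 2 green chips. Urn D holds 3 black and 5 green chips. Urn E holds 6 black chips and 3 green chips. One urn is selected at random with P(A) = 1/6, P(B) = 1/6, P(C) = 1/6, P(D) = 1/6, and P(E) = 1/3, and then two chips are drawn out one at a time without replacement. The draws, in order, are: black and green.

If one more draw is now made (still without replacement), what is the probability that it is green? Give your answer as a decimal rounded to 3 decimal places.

0.370

Under each hypothesis, the probability of the observed sequence is: P(data | urn A) = (6/10)(4/9) = 0.26667; P(data | urn B) = (6/10)(4/9) = 0.26667; P(data | urn C) = (5/7)(2/6) = 0.2381; P(data | urn D) = (3/8)(5/7) = 0.26786; P(data | urn E) = (6/9)(3/8) = 0.25.
Weighting by the prior gives 1/6 · 0.26667 = 0.044444, 1/6 · 0.26667 = 0.044444, 1/6 · 0.2381 = 0.039683, 1/6 · 0.26786 = 0.044643, 1/3 · 0.25 = 0.083333; summing to 0.25655.
Normalising, the posterior is P(urn A | data) = 0.17324, P(urn B | data) = 0.17324, P(urn C | data) = 0.15468, P(urn D | data) = 0.17401, P(urn E | data) = 0.32483.
Averaging over the posterior, P(green next | data) = (3/8)(0.17324) + (3/8)(0.17324) + (1/5)(0.15468) + (2/3)(0.17401) + (2/7)(0.32483) = 0.36968.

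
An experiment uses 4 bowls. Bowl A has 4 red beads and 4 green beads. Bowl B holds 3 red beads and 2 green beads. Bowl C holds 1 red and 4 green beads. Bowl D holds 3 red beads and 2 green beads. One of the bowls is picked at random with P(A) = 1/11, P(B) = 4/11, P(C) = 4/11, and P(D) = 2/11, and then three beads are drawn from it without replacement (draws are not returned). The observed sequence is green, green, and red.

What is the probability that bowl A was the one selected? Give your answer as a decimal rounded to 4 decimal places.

For each hypothesis, P(data | H) works out to: P(data | bowl A) = (4/8)(3/7)(4/6) = 1/7; P(data | bowl B) = (2/5)(1/4)(3/3) = 1/10; P(data | bowl C) = (4/5)(3/4)(1/3) = 1/5; P(data | bowl D) = (2/5)(1/4)(3/3) = 1/10.
Multiplying each by its prior: 1/11 · 1/7 = 1/77, 4/11 · 1/10 = 2/55, 4/11 · 1/5 = 4/55, 2/11 · 1/10 = 1/55; with total 54/385.
Hence P(bowl A | data) = (1/77) / (54/385) = 5/54.

0.0926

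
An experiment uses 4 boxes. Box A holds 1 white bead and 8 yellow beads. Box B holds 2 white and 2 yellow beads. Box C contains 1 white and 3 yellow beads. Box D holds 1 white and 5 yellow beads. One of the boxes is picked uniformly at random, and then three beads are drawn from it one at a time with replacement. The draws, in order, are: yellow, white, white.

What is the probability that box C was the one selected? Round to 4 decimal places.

0.2276

Compute the likelihood of the observed sequence for each case: P(data | box A) = (8/9)(1/9)(1/9) = 0.010974; P(data | box B) = (2/4)(2/4)(2/4) = 0.125; P(data | box C) = (3/4)(1/4)(1/4) = 0.046875; P(data | box D) = (5/6)(1/6)(1/6) = 0.023148.
The prior-weighted likelihoods are 1/4 · 0.010974 = 0.0027435, 1/4 · 0.125 = 0.03125, 1/4 · 0.046875 = 0.011719, 1/4 · 0.023148 = 0.005787; these sum to 0.051499.
So P(box C | data) = (0.011719) / (0.051499) = 0.22755.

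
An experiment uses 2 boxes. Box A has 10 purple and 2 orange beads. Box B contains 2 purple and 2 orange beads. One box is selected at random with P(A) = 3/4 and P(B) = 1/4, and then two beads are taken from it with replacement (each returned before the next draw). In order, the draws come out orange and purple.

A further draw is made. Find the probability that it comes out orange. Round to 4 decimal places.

0.2917

For each hypothesis, P(data | H) works out to: P(data | box A) = (2/12)(10/12) = 5/36; P(data | box B) = (2/4)(2/4) = 1/4.
Multiplying each by its prior: 3/4 · 5/36 = 5/48, 1/4 · 1/4 = 1/16; with total 1/6.
Dividing through by the total gives posterior P(box A | data) = 5/8, P(box B | data) = 3/8.
So P(orange next | data) = Σ P(orange next | H) P(H | data) = (1/6)(5/8) + (1/2)(3/8) = 7/24.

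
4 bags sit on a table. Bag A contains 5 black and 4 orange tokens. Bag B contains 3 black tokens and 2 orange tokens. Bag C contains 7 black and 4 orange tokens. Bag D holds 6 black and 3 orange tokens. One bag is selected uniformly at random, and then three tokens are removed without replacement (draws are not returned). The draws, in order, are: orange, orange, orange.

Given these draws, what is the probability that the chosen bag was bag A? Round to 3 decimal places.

0.568

For each hypothesis, P(data | H) works out to: P(data | bag A) = (4/9)(3/8)(2/7) = 0.047619; P(data | bag B) = (2/5)(1/4)(0/3) = 0; P(data | bag C) = (4/11)(3/10)(2/9) = 0.024242; P(data | bag D) = (3/9)(2/8)(1/7) = 0.011905.
The prior-weighted likelihoods are 1/4 · 0.047619 = 0.011905, 1/4 · 0 = 0, 1/4 · 0.024242 = 0.0060606, 1/4 · 0.011905 = 0.0029762; with total 0.020942.
Therefore the posterior P(bag A | data) = (0.011905) / (0.020942) = 0.56848.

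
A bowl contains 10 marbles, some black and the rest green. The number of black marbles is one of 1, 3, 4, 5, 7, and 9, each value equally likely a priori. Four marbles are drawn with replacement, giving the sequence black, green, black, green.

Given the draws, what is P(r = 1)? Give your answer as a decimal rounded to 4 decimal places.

Under each hypothesis, the probability of the observed sequence is: P(data | r = 1) = (1/10)(9/10)(1/10)(9/10) = 0.0081; P(data | r = 3) = (3/10)(7/10)(3/10)(7/10) = 0.0441; P(data | r = 4) = (4/10)(6/10)(4/10)(6/10) = 0.0576; P(data | r = 5) = (5/10)(5/10)(5/10)(5/10) = 0.0625; P(data | r = 7) = (7/10)(3/10)(7/10)(3/10) = 0.0441; P(data | r = 9) = (9/10)(1/10)(9/10)(1/10) = 0.0081.
Multiplying each by its prior: 1/6 · 0.0081 = 0.00135, 1/6 · 0.0441 = 0.00735, 1/6 · 0.0576 = 0.0096, 1/6 · 0.0625 = 0.010417, 1/6 · 0.0441 = 0.00735, 1/6 · 0.0081 = 0.00135; with total 0.037417.
By Bayes' rule, P(r = 1 | data) = (0.00135) / (0.037417) = 0.03608.

0.0361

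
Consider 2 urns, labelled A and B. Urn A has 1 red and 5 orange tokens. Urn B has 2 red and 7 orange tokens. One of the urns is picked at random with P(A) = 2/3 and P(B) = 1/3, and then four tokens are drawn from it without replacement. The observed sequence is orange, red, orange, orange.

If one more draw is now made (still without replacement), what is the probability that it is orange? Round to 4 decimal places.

0.9412

Compute the likelihood of the observed sequence for each case: P(data | urn A) = (5/6)(1/5)(4/4)(3/3) = 1/6; P(data | urn B) = (7/9)(2/8)(6/7)(5/6) = 5/36.
Multiplying each by its prior: 2/3 · 1/6 = 1/9, 1/3 · 5/36 = 5/108; summing to 17/108.
Dividing through by the total gives posterior P(urn A | data) = 12/17, P(urn B | data) = 5/17.
So P(orange next | data) = Σ P(orange next | H) P(H | data) = (1)(12/17) + (4/5)(5/17) = 16/17.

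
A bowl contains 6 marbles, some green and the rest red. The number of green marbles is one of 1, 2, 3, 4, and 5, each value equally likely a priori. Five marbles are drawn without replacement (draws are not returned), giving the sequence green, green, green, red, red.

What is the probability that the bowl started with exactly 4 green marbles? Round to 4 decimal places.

0.5714

Under each hypothesis, the probability of the observed sequence is: P(data | r = 1) = (1/6)(0/5) = 0; P(data | r = 2) = (2/6)(1/5)(0/4) = 0; P(data | r = 3) = (3/6)(2/5)(1/4)(3/3)(2/2) = 1/20; P(data | r = 4) = (4/6)(3/5)(2/4)(2/3)(1/2) = 1/15; P(data | r = 5) = (5/6)(4/5)(3/4)(1/3)(0/2) = 0.
Weighting by the prior gives 1/5 · 0 = 0, 1/5 · 0 = 0, 1/5 · 1/20 = 1/100, 1/5 · 1/15 = 1/75, 1/5 · 0 = 0; with total 7/300.
So P(r = 4 | data) = (1/75) / (7/300) = 4/7.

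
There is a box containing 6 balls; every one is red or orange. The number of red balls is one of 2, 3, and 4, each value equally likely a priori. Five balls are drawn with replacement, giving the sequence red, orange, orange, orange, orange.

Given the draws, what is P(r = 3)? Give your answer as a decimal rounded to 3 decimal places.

For each hypothesis, P(data | H) works out to: P(data | r = 2) = (2/6)(4/6)(4/6)(4/6)(4/6) = 0.065844; P(data | r = 3) = (3/6)(3/6)(3/6)(3/6)(3/6) = 0.03125; P(data | r = 4) = (4/6)(2/6)(2/6)(2/6)(2/6) = 0.0082305.
The prior-weighted likelihoods are 1/3 · 0.065844 = 0.021948, 1/3 · 0.03125 = 0.010417, 1/3 · 0.0082305 = 0.0027435; these sum to 0.035108.
By Bayes' rule, P(r = 3 | data) = (0.010417) / (0.035108) = 0.2967.

0.297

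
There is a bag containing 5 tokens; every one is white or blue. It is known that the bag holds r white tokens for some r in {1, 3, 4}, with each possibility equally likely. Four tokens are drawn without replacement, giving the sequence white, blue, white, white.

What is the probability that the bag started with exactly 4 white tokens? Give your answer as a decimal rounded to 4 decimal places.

Under each hypothesis, the probability of the observed sequence is: P(data | r = 1) = (1/5)(4/4)(0/3) = 0; P(data | r = 3) = (3/5)(2/4)(2/3)(1/2) = 1/10; P(data | r = 4) = (4/5)(1/4)(3/3)(2/2) = 1/5.
Multiplying each by its prior: 1/3 · 0 = 0, 1/3 · 1/10 = 1/30, 1/3 · 1/5 = 1/15; with total 1/10.
Therefore the posterior P(r = 4 | data) = (1/15) / (1/10) = 2/3.

0.6667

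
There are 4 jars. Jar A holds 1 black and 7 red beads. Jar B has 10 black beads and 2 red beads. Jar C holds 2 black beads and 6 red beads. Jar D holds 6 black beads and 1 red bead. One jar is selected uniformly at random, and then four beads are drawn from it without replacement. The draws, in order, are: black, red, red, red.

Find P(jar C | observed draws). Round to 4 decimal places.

For each hypothesis, P(data | H) works out to: P(data | jar A) = (1/8)(7/7)(6/6)(5/5) = 1/8; P(data | jar B) = (10/12)(2/11)(1/10)(0/9) = 0; P(data | jar C) = (2/8)(6/7)(5/6)(4/5) = 1/7; P(data | jar D) = (6/7)(1/6)(0/5) = 0.
Multiplying each by its prior: 1/4 · 1/8 = 1/32, 1/4 · 0 = 0, 1/4 · 1/7 = 1/28, 1/4 · 0 = 0; these sum to 15/224.
So P(jar C | data) = (1/28) / (15/224) = 8/15.

0.5333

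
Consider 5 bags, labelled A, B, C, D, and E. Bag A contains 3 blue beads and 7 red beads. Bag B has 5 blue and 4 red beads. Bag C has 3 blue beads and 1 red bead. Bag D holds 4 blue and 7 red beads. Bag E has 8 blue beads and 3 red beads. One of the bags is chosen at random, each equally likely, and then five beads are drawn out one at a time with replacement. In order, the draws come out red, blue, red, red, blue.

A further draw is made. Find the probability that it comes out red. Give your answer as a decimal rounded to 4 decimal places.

For each hypothesis, P(data | H) works out to: P(data | bag A) = (7/10)(3/10)(7/10)(7/10)(3/10) = 0.03087; P(data | bag B) = (4/9)(5/9)(4/9)(4/9)(5/9) = 0.027096; P(data | bag C) = (1/4)(3/4)(1/4)(1/4)(3/4) = 0.0087891; P(data | bag D) = (7/11)(4/11)(7/11)(7/11)(4/11) = 0.034076; P(data | bag E) = (3/11)(8/11)(3/11)(3/11)(8/11) = 0.01073.
The prior-weighted likelihoods are 1/5 · 0.03087 = 0.006174, 1/5 · 0.027096 = 0.0054192, 1/5 · 0.0087891 = 0.0017578, 1/5 · 0.034076 = 0.0068152, 1/5 · 0.01073 = 0.0021459; these sum to 0.022312.
Normalising, the posterior is P(bag A | data) = 0.27671, P(bag B | data) = 0.24288, P(bag C | data) = 0.078783, P(bag D | data) = 0.30545, P(bag E | data) = 0.096176.
So P(red next | data) = Σ P(red next | H) P(H | data) = (7/10)(0.27671) + (4/9)(0.24288) + (1/4)(0.078783) + (7/11)(0.30545) + (3/11)(0.096176) = 0.54195.

0.5419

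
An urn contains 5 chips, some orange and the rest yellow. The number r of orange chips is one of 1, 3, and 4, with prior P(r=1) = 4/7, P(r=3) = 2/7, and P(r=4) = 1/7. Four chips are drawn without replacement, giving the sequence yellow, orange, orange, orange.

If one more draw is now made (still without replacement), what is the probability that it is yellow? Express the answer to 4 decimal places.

0.5000

Compute the likelihood of the observed sequence for each case: P(data | r = 1) = (4/5)(1/4)(0/3) = 0; P(data | r = 3) = (2/5)(3/4)(2/3)(1/2) = 1/10; P(data | r = 4) = (1/5)(4/4)(3/3)(2/2) = 1/5.
Weighting by the prior gives 4/7 · 0 = 0, 2/7 · 1/10 = 1/35, 1/7 · 1/5 = 1/35; summing to 2/35.
Normalising, the posterior is P(r = 1 | data) = 0, P(r = 3 | data) = 1/2, P(r = 4 | data) = 1/2.
The predictive probability is P(yellow next | data) = (1)(1/2) + (0)(1/2) = 1/2.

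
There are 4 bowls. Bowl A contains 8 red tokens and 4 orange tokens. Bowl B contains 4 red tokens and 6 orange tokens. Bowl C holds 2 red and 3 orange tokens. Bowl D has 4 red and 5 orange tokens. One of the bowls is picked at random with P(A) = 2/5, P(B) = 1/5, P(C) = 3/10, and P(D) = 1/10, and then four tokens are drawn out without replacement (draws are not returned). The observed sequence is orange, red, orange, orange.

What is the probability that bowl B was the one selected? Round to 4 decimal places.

0.3002

Compute the likelihood of the observed sequence for each case: P(data | bowl A) = (4/12)(8/11)(3/10)(2/9) = 0.016162; P(data | bowl B) = (6/10)(4/9)(5/8)(4/7) = 0.095238; P(data | bowl C) = (3/5)(2/4)(2/3)(1/2) = 0.1; P(data | bowl D) = (5/9)(4/8)(4/7)(3/6) = 0.079365.
The prior-weighted likelihoods are 2/5 · 0.016162 = 0.0064646, 1/5 · 0.095238 = 0.019048, 3/10 · 0.1 = 0.03, 1/10 · 0.079365 = 0.0079365; with total 0.063449.
So P(bowl B | data) = (0.019048) / (0.063449) = 0.3002.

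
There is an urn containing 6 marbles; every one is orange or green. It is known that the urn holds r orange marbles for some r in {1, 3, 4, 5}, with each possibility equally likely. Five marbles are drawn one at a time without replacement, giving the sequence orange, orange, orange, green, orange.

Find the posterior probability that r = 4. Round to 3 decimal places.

0.286

The likelihood of the observed sequence under each hypothesis: P(data | r = 1) = (1/6)(0/5) = 0; P(data | r = 3) = (3/6)(2/5)(1/4)(3/3)(0/2) = 0; P(data | r = 4) = (4/6)(3/5)(2/4)(2/3)(1/2) = 1/15; P(data | r = 5) = (5/6)(4/5)(3/4)(1/3)(2/2) = 1/6.
Multiplying each by its prior: 1/4 · 0 = 0, 1/4 · 0 = 0, 1/4 · 1/15 = 1/60, 1/4 · 1/6 = 1/24; these sum to 7/120.
Hence P(r = 4 | data) = (1/60) / (7/120) = 2/7.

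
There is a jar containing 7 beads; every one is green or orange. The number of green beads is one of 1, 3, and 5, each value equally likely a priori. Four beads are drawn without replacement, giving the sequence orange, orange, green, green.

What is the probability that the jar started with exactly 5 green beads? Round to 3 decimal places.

Compute the likelihood of the observed sequence for each case: P(data | r = 1) = (6/7)(5/6)(1/5)(0/4) = 0; P(data | r = 3) = (4/7)(3/6)(3/5)(2/4) = 3/35; P(data | r = 5) = (2/7)(1/6)(5/5)(4/4) = 1/21.
Multiplying each by its prior: 1/3 · 0 = 0, 1/3 · 3/35 = 1/35, 1/3 · 1/21 = 1/63; summing to 2/45.
Hence P(r = 5 | data) = (1/63) / (2/45) = 5/14.

0.357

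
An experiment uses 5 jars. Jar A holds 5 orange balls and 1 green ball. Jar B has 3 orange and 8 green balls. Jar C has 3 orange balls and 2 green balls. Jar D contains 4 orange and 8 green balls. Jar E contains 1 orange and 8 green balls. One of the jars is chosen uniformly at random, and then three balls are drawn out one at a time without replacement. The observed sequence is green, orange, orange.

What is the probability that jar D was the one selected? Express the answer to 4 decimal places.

0.1491

Compute the likelihood of the observed sequence for each case: P(data | jar A) = (1/6)(5/5)(4/4) = 0.16667; P(data | jar B) = (8/11)(3/10)(2/9) = 0.048485; P(data | jar C) = (2/5)(3/4)(2/3) = 0.2; P(data | jar D) = (8/12)(4/11)(3/10) = 0.072727; P(data | jar E) = (8/9)(1/8)(0/7) = 0.
Multiplying each by its prior: 1/5 · 0.16667 = 0.033333, 1/5 · 0.048485 = 0.009697, 1/5 · 0.2 = 0.04, 1/5 · 0.072727 = 0.014545, 1/5 · 0 = 0; with total 0.097576.
So P(jar D | data) = (0.014545) / (0.097576) = 0.14907.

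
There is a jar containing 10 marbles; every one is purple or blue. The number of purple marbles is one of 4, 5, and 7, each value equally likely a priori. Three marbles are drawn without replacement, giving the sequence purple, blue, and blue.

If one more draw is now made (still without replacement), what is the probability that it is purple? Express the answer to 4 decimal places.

0.5518

Compute the likelihood of the observed sequence for each case: P(data | r = 4) = (4/10)(6/9)(5/8) = 0.16667; P(data | r = 5) = (5/10)(5/9)(4/8) = 0.13889; P(data | r = 7) = (7/10)(3/9)(2/8) = 0.058333.
Weighting by the prior gives 1/3 · 0.16667 = 0.055556, 1/3 · 0.13889 = 0.046296, 1/3 · 0.058333 = 0.019444; summing to 0.1213.
Dividing through by the total gives posterior P(r = 4 | data) = 0.45802, P(r = 5 | data) = 0.38168, P(r = 7 | data) = 0.16031.
The predictive probability is P(purple next | data) = (3/7)(0.45802) + (4/7)(0.38168) + (6/7)(0.16031) = 0.5518.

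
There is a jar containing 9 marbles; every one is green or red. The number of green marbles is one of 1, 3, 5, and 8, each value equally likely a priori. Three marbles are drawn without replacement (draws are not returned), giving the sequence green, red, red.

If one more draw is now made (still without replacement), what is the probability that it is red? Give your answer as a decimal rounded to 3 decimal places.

0.660

Under each hypothesis, the probability of the observed sequence is: P(data | r = 1) = (1/9)(8/8)(7/7) = 0.11111; P(data | r = 3) = (3/9)(6/8)(5/7) = 0.17857; P(data | r = 5) = (5/9)(4/8)(3/7) = 0.11905; P(data | r = 8) = (8/9)(1/8)(0/7) = 0.
The prior-weighted likelihoods are 1/4 · 0.11111 = 0.027778, 1/4 · 0.17857 = 0.044643, 1/4 · 0.11905 = 0.029762, 1/4 · 0 = 0; summing to 0.10218.
The posterior is then P(r = 1 | data) = 0.27184, P(r = 3 | data) = 0.43689, P(r = 5 | data) = 0.29126, P(r = 8 | data) = 0.
The predictive probability is P(red next | data) = (1)(0.27184) + (2/3)(0.43689) + (1/3)(0.29126) = 0.66019.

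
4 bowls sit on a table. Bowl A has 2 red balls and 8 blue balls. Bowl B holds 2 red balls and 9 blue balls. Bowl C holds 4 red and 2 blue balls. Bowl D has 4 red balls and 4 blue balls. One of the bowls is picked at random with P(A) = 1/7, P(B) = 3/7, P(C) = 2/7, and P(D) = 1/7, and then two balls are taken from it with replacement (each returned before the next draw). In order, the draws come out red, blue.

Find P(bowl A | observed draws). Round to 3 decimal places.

0.123

Under each hypothesis, the probability of the observed sequence is: P(data | bowl A) = (2/10)(8/10) = 0.16; P(data | bowl B) = (2/11)(9/11) = 0.14876; P(data | bowl C) = (4/6)(2/6) = 0.22222; P(data | bowl D) = (4/8)(4/8) = 0.25.
Multiplying each by its prior: 1/7 · 0.16 = 0.022857, 3/7 · 0.14876 = 0.063754, 2/7 · 0.22222 = 0.063492, 1/7 · 0.25 = 0.035714; these sum to 0.18582.
So P(bowl A | data) = (0.022857) / (0.18582) = 0.12301.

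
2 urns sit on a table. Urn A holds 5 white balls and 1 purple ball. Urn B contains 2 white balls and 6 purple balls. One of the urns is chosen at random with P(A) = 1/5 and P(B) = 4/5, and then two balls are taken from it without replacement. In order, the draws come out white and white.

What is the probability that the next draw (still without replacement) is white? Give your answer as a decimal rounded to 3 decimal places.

0.618

The likelihood of the observed sequence under each hypothesis: P(data | urn A) = (5/6)(4/5) = 2/3; P(data | urn B) = (2/8)(1/7) = 1/28.
Weighting by the prior gives 1/5 · 2/3 = 2/15, 4/5 · 1/28 = 1/35; with total 17/105.
Dividing through by the total gives posterior P(urn A | data) = 14/17, P(urn B | data) = 3/17.
The predictive probability is P(white next | data) = (3/4)(14/17) + (0)(3/17) = 21/34.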